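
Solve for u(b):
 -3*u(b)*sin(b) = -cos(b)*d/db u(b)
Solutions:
 u(b) = C1/cos(b)^3


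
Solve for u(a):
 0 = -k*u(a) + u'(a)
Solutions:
 u(a) = C1*exp(a*k)


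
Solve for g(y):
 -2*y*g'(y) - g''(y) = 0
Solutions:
 g(y) = C1 + C2*erf(y)


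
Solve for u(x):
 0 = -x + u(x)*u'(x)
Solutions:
 u(x) = -sqrt(C1 + x^2)
 u(x) = sqrt(C1 + x^2)


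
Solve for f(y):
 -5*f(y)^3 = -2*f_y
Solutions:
 f(y) = -sqrt(-1/(C1 + 5*y))
 f(y) = sqrt(-1/(C1 + 5*y))


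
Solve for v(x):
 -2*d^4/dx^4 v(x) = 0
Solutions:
 v(x) = C1 + C2*x + C3*x^2 + C4*x^3


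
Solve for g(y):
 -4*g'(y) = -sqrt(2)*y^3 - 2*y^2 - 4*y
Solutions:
 g(y) = C1 + sqrt(2)*y^4/16 + y^3/6 + y^2/2


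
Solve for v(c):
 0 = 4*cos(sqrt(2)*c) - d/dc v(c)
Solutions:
 v(c) = C1 + 2*sqrt(2)*sin(sqrt(2)*c)


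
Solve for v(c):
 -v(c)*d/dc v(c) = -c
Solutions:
 v(c) = -sqrt(C1 + c^2)
 v(c) = sqrt(C1 + c^2)


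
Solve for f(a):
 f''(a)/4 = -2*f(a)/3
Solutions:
 f(a) = C1*sin(2*sqrt(6)*a/3) + C2*cos(2*sqrt(6)*a/3)


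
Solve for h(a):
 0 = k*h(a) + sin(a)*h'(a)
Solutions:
 h(a) = C1*exp(k*(-log(cos(a) - 1) + log(cos(a) + 1))/2)


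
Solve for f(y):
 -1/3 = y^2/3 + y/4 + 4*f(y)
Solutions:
 f(y) = -y^2/12 - y/16 - 1/12


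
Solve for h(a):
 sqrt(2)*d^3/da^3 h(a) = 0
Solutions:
 h(a) = C1 + C2*a + C3*a^2


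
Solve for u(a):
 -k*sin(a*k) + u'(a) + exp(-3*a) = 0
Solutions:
 u(a) = C1 - cos(a*k) + exp(-3*a)/3


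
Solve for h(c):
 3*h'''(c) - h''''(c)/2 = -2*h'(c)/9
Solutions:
 h(c) = C1 + C2*exp(c*(-6^(1/3)*(sqrt(73) + 37)^(1/3)/6 - 6^(2/3)/(sqrt(73) + 37)^(1/3) + 2))*sin(2^(1/3)*3^(1/6)*c*(-3^(2/3)*(sqrt(73) + 37)^(1/3)/6 + 3*2^(1/3)/(sqrt(73) + 37)^(1/3))) + C3*exp(c*(-6^(1/3)*(sqrt(73) + 37)^(1/3)/6 - 6^(2/3)/(sqrt(73) + 37)^(1/3) + 2))*cos(2^(1/3)*3^(1/6)*c*(-3^(2/3)*(sqrt(73) + 37)^(1/3)/6 + 3*2^(1/3)/(sqrt(73) + 37)^(1/3))) + C4*exp(c*(2*6^(2/3)/(sqrt(73) + 37)^(1/3) + 2 + 6^(1/3)*(sqrt(73) + 37)^(1/3)/3))


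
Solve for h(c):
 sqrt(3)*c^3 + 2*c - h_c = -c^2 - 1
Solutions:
 h(c) = C1 + sqrt(3)*c^4/4 + c^3/3 + c^2 + c


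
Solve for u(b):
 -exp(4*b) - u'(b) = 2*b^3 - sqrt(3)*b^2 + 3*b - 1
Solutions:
 u(b) = C1 - b^4/2 + sqrt(3)*b^3/3 - 3*b^2/2 + b - exp(4*b)/4


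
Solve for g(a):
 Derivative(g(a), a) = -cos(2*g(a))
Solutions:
 g(a) = -asin((C1 + exp(4*a))/(C1 - exp(4*a)))/2 + pi/2
 g(a) = asin((C1 + exp(4*a))/(C1 - exp(4*a)))/2


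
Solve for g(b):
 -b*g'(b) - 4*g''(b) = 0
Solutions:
 g(b) = C1 + C2*erf(sqrt(2)*b/4)


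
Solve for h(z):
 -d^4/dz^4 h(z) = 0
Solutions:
 h(z) = C1 + C2*z + C3*z^2 + C4*z^3


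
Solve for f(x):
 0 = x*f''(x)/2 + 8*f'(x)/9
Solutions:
 f(x) = C1 + C2/x^(7/9)


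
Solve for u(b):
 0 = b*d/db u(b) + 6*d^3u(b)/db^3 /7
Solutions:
 u(b) = C1 + Integral(C2*airyai(-6^(2/3)*7^(1/3)*b/6) + C3*airybi(-6^(2/3)*7^(1/3)*b/6), b)


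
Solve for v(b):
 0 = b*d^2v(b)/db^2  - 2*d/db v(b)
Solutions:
 v(b) = C1 + C2*b^3


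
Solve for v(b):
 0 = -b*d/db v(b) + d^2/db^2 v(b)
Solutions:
 v(b) = C1 + C2*erfi(sqrt(2)*b/2)


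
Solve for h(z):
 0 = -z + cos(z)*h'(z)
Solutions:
 h(z) = C1 + Integral(z/cos(z), z)


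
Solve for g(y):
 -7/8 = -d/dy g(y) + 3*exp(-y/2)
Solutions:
 g(y) = C1 + 7*y/8 - 6*exp(-y/2)


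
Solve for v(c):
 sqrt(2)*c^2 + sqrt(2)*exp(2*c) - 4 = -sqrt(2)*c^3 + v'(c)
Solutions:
 v(c) = C1 + sqrt(2)*c^4/4 + sqrt(2)*c^3/3 - 4*c + sqrt(2)*exp(2*c)/2


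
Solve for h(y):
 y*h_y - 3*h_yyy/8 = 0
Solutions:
 h(y) = C1 + Integral(C2*airyai(2*3^(2/3)*y/3) + C3*airybi(2*3^(2/3)*y/3), y)


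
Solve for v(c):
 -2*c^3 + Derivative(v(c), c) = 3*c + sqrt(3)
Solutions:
 v(c) = C1 + c^4/2 + 3*c^2/2 + sqrt(3)*c


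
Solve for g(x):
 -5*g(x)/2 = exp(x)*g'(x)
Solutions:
 g(x) = C1*exp(5*exp(-x)/2)


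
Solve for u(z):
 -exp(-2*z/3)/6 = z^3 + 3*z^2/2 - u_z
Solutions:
 u(z) = C1 + z^4/4 + z^3/2 - exp(-2*z/3)/4


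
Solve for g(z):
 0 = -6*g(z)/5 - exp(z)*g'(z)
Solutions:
 g(z) = C1*exp(6*exp(-z)/5)


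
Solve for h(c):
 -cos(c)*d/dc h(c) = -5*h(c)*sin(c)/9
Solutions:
 h(c) = C1/cos(c)^(5/9)


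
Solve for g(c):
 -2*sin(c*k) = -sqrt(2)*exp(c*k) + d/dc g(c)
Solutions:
 g(c) = C1 + sqrt(2)*exp(c*k)/k + 2*cos(c*k)/k


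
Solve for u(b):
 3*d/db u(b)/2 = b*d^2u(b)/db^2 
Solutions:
 u(b) = C1 + C2*b^(5/2)


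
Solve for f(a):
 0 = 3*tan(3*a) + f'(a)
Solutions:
 f(a) = C1 + log(cos(3*a))


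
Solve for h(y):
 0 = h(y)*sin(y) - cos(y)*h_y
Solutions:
 h(y) = C1/cos(y)


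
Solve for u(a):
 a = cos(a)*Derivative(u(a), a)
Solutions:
 u(a) = C1 + Integral(a/cos(a), a)


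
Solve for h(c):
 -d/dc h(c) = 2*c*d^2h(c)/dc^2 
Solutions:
 h(c) = C1 + C2*sqrt(c)


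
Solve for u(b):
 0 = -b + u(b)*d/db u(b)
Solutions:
 u(b) = -sqrt(C1 + b^2)
 u(b) = sqrt(C1 + b^2)


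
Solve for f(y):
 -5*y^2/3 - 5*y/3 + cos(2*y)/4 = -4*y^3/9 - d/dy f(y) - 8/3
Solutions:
 f(y) = C1 - y^4/9 + 5*y^3/9 + 5*y^2/6 - 8*y/3 - sin(2*y)/8


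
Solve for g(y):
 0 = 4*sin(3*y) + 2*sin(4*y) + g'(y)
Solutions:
 g(y) = C1 + 4*cos(3*y)/3 + cos(4*y)/2


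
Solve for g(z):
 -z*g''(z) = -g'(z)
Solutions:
 g(z) = C1 + C2*z^2


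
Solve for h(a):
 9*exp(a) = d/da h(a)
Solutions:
 h(a) = C1 + 9*exp(a)


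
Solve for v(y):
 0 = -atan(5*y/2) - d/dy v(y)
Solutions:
 v(y) = C1 - y*atan(5*y/2) + log(25*y^2 + 4)/5


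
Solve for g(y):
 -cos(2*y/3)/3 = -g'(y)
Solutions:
 g(y) = C1 + sin(2*y/3)/2


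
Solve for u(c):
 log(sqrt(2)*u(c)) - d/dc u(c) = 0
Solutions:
 -2*Integral(1/(2*log(_y) + log(2)), (_y, u(c))) = C1 - c


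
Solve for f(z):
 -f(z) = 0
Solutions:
 f(z) = 0


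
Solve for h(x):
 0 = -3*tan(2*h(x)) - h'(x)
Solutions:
 h(x) = -asin(C1*exp(-6*x))/2 + pi/2
 h(x) = asin(C1*exp(-6*x))/2


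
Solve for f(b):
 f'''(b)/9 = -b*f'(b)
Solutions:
 f(b) = C1 + Integral(C2*airyai(-3^(2/3)*b) + C3*airybi(-3^(2/3)*b), b)


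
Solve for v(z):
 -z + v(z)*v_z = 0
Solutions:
 v(z) = -sqrt(C1 + z^2)
 v(z) = sqrt(C1 + z^2)


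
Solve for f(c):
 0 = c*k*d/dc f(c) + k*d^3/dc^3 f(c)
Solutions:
 f(c) = C1 + Integral(C2*airyai(-c) + C3*airybi(-c), c)


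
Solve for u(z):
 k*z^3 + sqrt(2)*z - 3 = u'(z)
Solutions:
 u(z) = C1 + k*z^4/4 + sqrt(2)*z^2/2 - 3*z


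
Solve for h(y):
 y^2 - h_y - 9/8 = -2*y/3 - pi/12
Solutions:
 h(y) = C1 + y^3/3 + y^2/3 - 9*y/8 + pi*y/12


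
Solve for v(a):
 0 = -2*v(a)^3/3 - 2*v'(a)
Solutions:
 v(a) = -sqrt(6)*sqrt(-1/(C1 - a))/2
 v(a) = sqrt(6)*sqrt(-1/(C1 - a))/2


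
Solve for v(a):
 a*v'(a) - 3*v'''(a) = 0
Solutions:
 v(a) = C1 + Integral(C2*airyai(3^(2/3)*a/3) + C3*airybi(3^(2/3)*a/3), a)


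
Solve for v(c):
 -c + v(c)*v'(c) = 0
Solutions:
 v(c) = -sqrt(C1 + c^2)
 v(c) = sqrt(C1 + c^2)


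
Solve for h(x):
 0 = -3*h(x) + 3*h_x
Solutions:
 h(x) = C1*exp(x)


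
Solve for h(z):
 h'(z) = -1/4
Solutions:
 h(z) = C1 - z/4


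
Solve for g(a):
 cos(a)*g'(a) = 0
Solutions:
 g(a) = C1


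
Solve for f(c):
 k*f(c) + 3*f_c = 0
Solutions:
 f(c) = C1*exp(-c*k/3)


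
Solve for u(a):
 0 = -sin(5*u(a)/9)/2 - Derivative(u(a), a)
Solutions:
 a/2 + 9*log(cos(5*u(a)/9) - 1)/10 - 9*log(cos(5*u(a)/9) + 1)/10 = C1


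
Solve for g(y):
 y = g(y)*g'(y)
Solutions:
 g(y) = -sqrt(C1 + y^2)
 g(y) = sqrt(C1 + y^2)


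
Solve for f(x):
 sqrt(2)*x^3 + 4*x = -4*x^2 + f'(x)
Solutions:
 f(x) = C1 + sqrt(2)*x^4/4 + 4*x^3/3 + 2*x^2


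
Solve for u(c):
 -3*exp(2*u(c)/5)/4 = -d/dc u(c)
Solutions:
 u(c) = 5*log(-sqrt(-1/(C1 + 3*c))) + 5*log(10)/2
 u(c) = 5*log(-1/(C1 + 3*c))/2 + 5*log(10)/2


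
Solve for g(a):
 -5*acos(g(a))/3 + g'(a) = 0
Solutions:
 Integral(1/acos(_y), (_y, g(a))) = C1 + 5*a/3


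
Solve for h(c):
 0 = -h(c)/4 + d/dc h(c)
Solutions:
 h(c) = C1*exp(c/4)


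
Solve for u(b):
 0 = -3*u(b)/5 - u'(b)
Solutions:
 u(b) = C1*exp(-3*b/5)


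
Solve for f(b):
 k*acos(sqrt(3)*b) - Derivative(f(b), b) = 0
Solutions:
 f(b) = C1 + k*(b*acos(sqrt(3)*b) - sqrt(3)*sqrt(1 - 3*b^2)/3)


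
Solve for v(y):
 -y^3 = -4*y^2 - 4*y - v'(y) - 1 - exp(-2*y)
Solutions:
 v(y) = C1 + y^4/4 - 4*y^3/3 - 2*y^2 - y + exp(-2*y)/2


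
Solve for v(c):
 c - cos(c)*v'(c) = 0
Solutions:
 v(c) = C1 + Integral(c/cos(c), c)


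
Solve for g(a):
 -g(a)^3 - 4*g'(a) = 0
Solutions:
 g(a) = -sqrt(2)*sqrt(-1/(C1 - a))
 g(a) = sqrt(2)*sqrt(-1/(C1 - a))


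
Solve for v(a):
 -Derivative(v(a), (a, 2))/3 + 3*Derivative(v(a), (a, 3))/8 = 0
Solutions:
 v(a) = C1 + C2*a + C3*exp(8*a/9)


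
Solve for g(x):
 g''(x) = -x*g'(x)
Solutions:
 g(x) = C1 + C2*erf(sqrt(2)*x/2)


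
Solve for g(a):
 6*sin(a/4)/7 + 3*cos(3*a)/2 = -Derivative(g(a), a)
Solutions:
 g(a) = C1 - sin(3*a)/2 + 24*cos(a/4)/7


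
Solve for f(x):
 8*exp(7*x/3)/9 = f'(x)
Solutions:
 f(x) = C1 + 8*exp(7*x/3)/21


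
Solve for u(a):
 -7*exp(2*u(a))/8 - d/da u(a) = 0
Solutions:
 u(a) = log(-sqrt(1/(C1 + 7*a))) + log(2)
 u(a) = log(1/(C1 + 7*a))/2 + log(2)


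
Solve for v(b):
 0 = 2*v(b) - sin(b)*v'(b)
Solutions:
 v(b) = C1*(cos(b) - 1)/(cos(b) + 1)


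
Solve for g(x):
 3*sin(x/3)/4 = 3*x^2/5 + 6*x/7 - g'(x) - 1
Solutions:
 g(x) = C1 + x^3/5 + 3*x^2/7 - x + 9*cos(x/3)/4


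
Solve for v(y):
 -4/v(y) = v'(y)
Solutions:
 v(y) = -sqrt(C1 - 8*y)
 v(y) = sqrt(C1 - 8*y)


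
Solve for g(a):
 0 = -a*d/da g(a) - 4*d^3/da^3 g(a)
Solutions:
 g(a) = C1 + Integral(C2*airyai(-2^(1/3)*a/2) + C3*airybi(-2^(1/3)*a/2), a)


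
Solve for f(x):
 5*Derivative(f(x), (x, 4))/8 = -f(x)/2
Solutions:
 f(x) = (C1*sin(5^(3/4)*x/5) + C2*cos(5^(3/4)*x/5))*exp(-5^(3/4)*x/5) + (C3*sin(5^(3/4)*x/5) + C4*cos(5^(3/4)*x/5))*exp(5^(3/4)*x/5)


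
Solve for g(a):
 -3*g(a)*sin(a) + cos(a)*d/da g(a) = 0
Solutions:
 g(a) = C1/cos(a)^3


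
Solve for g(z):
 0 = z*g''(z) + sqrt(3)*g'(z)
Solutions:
 g(z) = C1 + C2*z^(1 - sqrt(3))


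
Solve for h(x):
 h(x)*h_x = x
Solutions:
 h(x) = -sqrt(C1 + x^2)
 h(x) = sqrt(C1 + x^2)


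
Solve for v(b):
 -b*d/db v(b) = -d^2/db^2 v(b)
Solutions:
 v(b) = C1 + C2*erfi(sqrt(2)*b/2)


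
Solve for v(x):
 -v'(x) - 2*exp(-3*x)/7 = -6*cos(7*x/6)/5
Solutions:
 v(x) = C1 + 36*sin(7*x/6)/35 + 2*exp(-3*x)/21


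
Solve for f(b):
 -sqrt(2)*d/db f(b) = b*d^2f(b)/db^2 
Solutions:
 f(b) = C1 + C2*b^(1 - sqrt(2))


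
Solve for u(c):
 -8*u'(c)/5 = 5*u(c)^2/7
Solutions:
 u(c) = 56/(C1 + 25*c)


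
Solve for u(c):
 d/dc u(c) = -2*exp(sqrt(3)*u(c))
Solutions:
 u(c) = sqrt(3)*(2*log(1/(C1 + 2*c)) - log(3))/6


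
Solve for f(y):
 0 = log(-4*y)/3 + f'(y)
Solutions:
 f(y) = C1 - y*log(-y)/3 + y*(1 - 2*log(2))/3


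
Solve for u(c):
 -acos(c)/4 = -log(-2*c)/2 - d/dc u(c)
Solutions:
 u(c) = C1 - c*log(-c)/2 + c*acos(c)/4 - c*log(2)/2 + c/2 - sqrt(1 - c^2)/4


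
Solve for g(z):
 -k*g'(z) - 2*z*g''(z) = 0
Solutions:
 g(z) = C1 + z^(1 - re(k)/2)*(C2*sin(log(z)*Abs(im(k))/2) + C3*cos(log(z)*im(k)/2))


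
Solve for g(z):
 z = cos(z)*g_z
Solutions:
 g(z) = C1 + Integral(z/cos(z), z)


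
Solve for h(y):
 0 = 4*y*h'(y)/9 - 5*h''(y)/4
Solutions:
 h(y) = C1 + C2*erfi(2*sqrt(10)*y/15)


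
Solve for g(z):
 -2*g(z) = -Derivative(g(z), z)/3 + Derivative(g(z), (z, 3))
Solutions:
 g(z) = C1*exp(z*((2*sqrt(182) + 27)^(-1/3) + (2*sqrt(182) + 27)^(1/3))/6)*sin(sqrt(3)*z*(-(2*sqrt(182) + 27)^(1/3) + (2*sqrt(182) + 27)^(-1/3))/6) + C2*exp(z*((2*sqrt(182) + 27)^(-1/3) + (2*sqrt(182) + 27)^(1/3))/6)*cos(sqrt(3)*z*(-(2*sqrt(182) + 27)^(1/3) + (2*sqrt(182) + 27)^(-1/3))/6) + C3*exp(-z*((2*sqrt(182) + 27)^(-1/3) + (2*sqrt(182) + 27)^(1/3))/3)


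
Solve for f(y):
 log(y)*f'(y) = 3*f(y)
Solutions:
 f(y) = C1*exp(3*li(y))


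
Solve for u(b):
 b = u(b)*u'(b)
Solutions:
 u(b) = -sqrt(C1 + b^2)
 u(b) = sqrt(C1 + b^2)


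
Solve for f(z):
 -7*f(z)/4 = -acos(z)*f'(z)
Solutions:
 f(z) = C1*exp(7*Integral(1/acos(z), z)/4)


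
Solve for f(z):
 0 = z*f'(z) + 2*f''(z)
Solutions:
 f(z) = C1 + C2*erf(z/2)


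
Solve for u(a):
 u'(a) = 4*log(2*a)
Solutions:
 u(a) = C1 + 4*a*log(a) - 4*a + a*log(16)


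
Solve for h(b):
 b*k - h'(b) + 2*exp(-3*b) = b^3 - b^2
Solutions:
 h(b) = C1 - b^4/4 + b^3/3 + b^2*k/2 - 2*exp(-3*b)/3


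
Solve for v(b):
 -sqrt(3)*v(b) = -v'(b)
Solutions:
 v(b) = C1*exp(sqrt(3)*b)


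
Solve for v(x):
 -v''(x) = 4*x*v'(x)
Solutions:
 v(x) = C1 + C2*erf(sqrt(2)*x)


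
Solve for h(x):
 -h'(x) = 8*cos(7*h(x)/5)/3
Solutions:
 8*x/3 - 5*log(sin(7*h(x)/5) - 1)/14 + 5*log(sin(7*h(x)/5) + 1)/14 = C1


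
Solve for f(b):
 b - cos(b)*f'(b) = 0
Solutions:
 f(b) = C1 + Integral(b/cos(b), b)


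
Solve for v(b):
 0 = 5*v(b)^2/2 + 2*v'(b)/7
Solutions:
 v(b) = 4/(C1 + 35*b)


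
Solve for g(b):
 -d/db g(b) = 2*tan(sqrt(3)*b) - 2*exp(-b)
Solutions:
 g(b) = C1 - sqrt(3)*log(tan(sqrt(3)*b)^2 + 1)/3 - 2*exp(-b)


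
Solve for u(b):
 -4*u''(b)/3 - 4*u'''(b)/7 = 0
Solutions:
 u(b) = C1 + C2*b + C3*exp(-7*b/3)


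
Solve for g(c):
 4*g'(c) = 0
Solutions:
 g(c) = C1


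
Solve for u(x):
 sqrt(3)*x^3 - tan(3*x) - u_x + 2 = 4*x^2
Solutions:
 u(x) = C1 + sqrt(3)*x^4/4 - 4*x^3/3 + 2*x + log(cos(3*x))/3


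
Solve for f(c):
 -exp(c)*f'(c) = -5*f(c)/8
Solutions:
 f(c) = C1*exp(-5*exp(-c)/8)


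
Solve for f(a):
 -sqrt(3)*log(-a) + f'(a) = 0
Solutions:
 f(a) = C1 + sqrt(3)*a*log(-a) - sqrt(3)*a


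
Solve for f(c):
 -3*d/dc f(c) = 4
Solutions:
 f(c) = C1 - 4*c/3


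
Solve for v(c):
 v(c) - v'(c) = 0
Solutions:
 v(c) = C1*exp(c)


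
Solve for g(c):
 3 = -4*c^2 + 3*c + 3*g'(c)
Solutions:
 g(c) = C1 + 4*c^3/9 - c^2/2 + c


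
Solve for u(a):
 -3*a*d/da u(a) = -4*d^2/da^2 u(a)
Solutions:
 u(a) = C1 + C2*erfi(sqrt(6)*a/4)


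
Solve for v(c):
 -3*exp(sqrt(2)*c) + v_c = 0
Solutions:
 v(c) = C1 + 3*sqrt(2)*exp(sqrt(2)*c)/2


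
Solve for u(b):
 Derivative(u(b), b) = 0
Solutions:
 u(b) = C1


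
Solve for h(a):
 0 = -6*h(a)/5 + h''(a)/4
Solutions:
 h(a) = C1*exp(-2*sqrt(30)*a/5) + C2*exp(2*sqrt(30)*a/5)


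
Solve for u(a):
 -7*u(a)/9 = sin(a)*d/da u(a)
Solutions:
 u(a) = C1*(cos(a) + 1)^(7/18)/(cos(a) - 1)^(7/18)


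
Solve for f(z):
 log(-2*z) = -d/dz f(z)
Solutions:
 f(z) = C1 - z*log(-z) + z*(1 - log(2))


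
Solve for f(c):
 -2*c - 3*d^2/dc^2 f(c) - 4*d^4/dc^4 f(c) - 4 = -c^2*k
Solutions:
 f(c) = C1 + C2*c + C3*sin(sqrt(3)*c/2) + C4*cos(sqrt(3)*c/2) + c^4*k/36 - c^3/9 + 2*c^2*(-2*k - 3)/9


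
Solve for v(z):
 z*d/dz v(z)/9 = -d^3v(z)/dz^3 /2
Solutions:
 v(z) = C1 + Integral(C2*airyai(-6^(1/3)*z/3) + C3*airybi(-6^(1/3)*z/3), z)


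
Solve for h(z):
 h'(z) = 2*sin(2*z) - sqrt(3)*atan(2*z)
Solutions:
 h(z) = C1 - sqrt(3)*(z*atan(2*z) - log(4*z^2 + 1)/4) - cos(2*z)


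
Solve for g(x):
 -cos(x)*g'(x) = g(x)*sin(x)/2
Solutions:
 g(x) = C1*sqrt(cos(x))


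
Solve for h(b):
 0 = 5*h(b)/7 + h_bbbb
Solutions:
 h(b) = (C1*sin(sqrt(2)*5^(1/4)*7^(3/4)*b/14) + C2*cos(sqrt(2)*5^(1/4)*7^(3/4)*b/14))*exp(-sqrt(2)*5^(1/4)*7^(3/4)*b/14) + (C3*sin(sqrt(2)*5^(1/4)*7^(3/4)*b/14) + C4*cos(sqrt(2)*5^(1/4)*7^(3/4)*b/14))*exp(sqrt(2)*5^(1/4)*7^(3/4)*b/14)


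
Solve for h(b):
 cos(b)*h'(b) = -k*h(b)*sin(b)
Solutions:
 h(b) = C1*exp(k*log(cos(b)))


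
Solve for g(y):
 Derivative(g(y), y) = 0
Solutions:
 g(y) = C1


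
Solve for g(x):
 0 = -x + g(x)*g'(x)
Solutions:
 g(x) = -sqrt(C1 + x^2)
 g(x) = sqrt(C1 + x^2)


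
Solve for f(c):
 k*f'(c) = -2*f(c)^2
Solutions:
 f(c) = k/(C1*k + 2*c)


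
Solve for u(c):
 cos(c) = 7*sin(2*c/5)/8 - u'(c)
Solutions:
 u(c) = C1 - sin(c) - 35*cos(2*c/5)/16


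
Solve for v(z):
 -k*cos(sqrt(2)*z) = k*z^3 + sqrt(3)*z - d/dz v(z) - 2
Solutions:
 v(z) = C1 + k*z^4/4 + sqrt(2)*k*sin(sqrt(2)*z)/2 + sqrt(3)*z^2/2 - 2*z


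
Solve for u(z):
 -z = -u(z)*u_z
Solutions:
 u(z) = -sqrt(C1 + z^2)
 u(z) = sqrt(C1 + z^2)


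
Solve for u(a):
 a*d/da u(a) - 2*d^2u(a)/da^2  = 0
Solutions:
 u(a) = C1 + C2*erfi(a/2)


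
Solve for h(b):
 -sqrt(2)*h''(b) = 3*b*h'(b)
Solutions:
 h(b) = C1 + C2*erf(2^(1/4)*sqrt(3)*b/2)


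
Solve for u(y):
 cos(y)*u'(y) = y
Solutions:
 u(y) = C1 + Integral(y/cos(y), y)


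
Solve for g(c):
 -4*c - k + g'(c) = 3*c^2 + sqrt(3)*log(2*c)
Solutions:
 g(c) = C1 + c^3 + 2*c^2 + c*k + sqrt(3)*c*log(c) - sqrt(3)*c + sqrt(3)*c*log(2)


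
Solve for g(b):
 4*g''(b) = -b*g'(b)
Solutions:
 g(b) = C1 + C2*erf(sqrt(2)*b/4)


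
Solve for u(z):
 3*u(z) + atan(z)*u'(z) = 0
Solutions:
 u(z) = C1*exp(-3*Integral(1/atan(z), z))


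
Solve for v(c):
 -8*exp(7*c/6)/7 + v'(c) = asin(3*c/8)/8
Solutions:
 v(c) = C1 + c*asin(3*c/8)/8 + sqrt(64 - 9*c^2)/24 + 48*exp(7*c/6)/49


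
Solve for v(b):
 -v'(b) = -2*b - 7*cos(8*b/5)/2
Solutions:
 v(b) = C1 + b^2 + 35*sin(8*b/5)/16


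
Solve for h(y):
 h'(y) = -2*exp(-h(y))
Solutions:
 h(y) = log(C1 - 2*y)


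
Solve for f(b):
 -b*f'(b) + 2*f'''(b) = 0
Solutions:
 f(b) = C1 + Integral(C2*airyai(2^(2/3)*b/2) + C3*airybi(2^(2/3)*b/2), b)


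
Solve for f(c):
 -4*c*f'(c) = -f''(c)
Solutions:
 f(c) = C1 + C2*erfi(sqrt(2)*c)


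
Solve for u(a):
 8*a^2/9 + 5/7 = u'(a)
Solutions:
 u(a) = C1 + 8*a^3/27 + 5*a/7


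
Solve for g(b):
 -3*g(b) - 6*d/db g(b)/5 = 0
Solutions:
 g(b) = C1*exp(-5*b/2)


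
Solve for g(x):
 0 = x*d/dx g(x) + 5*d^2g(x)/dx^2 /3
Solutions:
 g(x) = C1 + C2*erf(sqrt(30)*x/10)


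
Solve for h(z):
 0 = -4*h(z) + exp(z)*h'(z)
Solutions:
 h(z) = C1*exp(-4*exp(-z))


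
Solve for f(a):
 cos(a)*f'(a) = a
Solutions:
 f(a) = C1 + Integral(a/cos(a), a)


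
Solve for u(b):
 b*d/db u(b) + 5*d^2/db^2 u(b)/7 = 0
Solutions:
 u(b) = C1 + C2*erf(sqrt(70)*b/10)


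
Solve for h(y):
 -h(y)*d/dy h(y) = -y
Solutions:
 h(y) = -sqrt(C1 + y^2)
 h(y) = sqrt(C1 + y^2)


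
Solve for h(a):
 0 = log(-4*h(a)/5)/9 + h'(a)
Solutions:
 9*Integral(1/(log(-_y) - log(5) + 2*log(2)), (_y, h(a))) = C1 - a


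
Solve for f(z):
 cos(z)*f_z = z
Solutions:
 f(z) = C1 + Integral(z/cos(z), z)


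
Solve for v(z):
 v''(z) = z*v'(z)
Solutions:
 v(z) = C1 + C2*erfi(sqrt(2)*z/2)


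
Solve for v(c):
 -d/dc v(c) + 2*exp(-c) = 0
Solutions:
 v(c) = C1 - 2*exp(-c)


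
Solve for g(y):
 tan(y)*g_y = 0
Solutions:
 g(y) = C1


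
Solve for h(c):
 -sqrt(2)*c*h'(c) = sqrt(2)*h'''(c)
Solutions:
 h(c) = C1 + Integral(C2*airyai(-c) + C3*airybi(-c), c)


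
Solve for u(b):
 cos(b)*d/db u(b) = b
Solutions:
 u(b) = C1 + Integral(b/cos(b), b)


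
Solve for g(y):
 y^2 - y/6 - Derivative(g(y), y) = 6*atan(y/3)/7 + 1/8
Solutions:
 g(y) = C1 + y^3/3 - y^2/12 - 6*y*atan(y/3)/7 - y/8 + 9*log(y^2 + 9)/7


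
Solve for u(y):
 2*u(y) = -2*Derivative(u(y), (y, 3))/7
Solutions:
 u(y) = C3*exp(-7^(1/3)*y) + (C1*sin(sqrt(3)*7^(1/3)*y/2) + C2*cos(sqrt(3)*7^(1/3)*y/2))*exp(7^(1/3)*y/2)


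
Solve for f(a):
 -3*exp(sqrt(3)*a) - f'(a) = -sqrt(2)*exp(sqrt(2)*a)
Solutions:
 f(a) = C1 + exp(sqrt(2)*a) - sqrt(3)*exp(sqrt(3)*a)


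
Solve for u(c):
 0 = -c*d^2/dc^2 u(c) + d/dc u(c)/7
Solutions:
 u(c) = C1 + C2*c^(8/7)


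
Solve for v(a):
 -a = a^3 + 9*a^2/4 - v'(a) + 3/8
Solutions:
 v(a) = C1 + a^4/4 + 3*a^3/4 + a^2/2 + 3*a/8


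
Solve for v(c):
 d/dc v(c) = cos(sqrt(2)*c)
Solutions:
 v(c) = C1 + sqrt(2)*sin(sqrt(2)*c)/2


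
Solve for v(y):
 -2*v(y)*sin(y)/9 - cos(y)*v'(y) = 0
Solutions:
 v(y) = C1*cos(y)^(2/9)


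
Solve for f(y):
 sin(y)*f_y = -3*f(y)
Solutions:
 f(y) = C1*(cos(y) + 1)^(3/2)/(cos(y) - 1)^(3/2)


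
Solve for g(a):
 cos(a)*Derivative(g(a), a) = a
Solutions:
 g(a) = C1 + Integral(a/cos(a), a)


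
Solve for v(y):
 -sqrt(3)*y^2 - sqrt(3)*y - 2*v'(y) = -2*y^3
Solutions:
 v(y) = C1 + y^4/4 - sqrt(3)*y^3/6 - sqrt(3)*y^2/4


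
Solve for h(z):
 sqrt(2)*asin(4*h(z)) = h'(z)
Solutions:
 Integral(1/asin(4*_y), (_y, h(z))) = C1 + sqrt(2)*z


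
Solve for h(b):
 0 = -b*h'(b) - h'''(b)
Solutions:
 h(b) = C1 + Integral(C2*airyai(-b) + C3*airybi(-b), b)


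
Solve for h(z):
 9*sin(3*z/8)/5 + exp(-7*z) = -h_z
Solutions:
 h(z) = C1 + 24*cos(3*z/8)/5 + exp(-7*z)/7


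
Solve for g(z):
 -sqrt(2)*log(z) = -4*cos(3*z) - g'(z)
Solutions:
 g(z) = C1 + sqrt(2)*z*(log(z) - 1) - 4*sin(3*z)/3


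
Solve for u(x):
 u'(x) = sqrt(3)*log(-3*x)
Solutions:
 u(x) = C1 + sqrt(3)*x*log(-x) + sqrt(3)*x*(-1 + log(3))


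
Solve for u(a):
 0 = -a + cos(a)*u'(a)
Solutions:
 u(a) = C1 + Integral(a/cos(a), a)


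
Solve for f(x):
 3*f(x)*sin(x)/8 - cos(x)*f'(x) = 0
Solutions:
 f(x) = C1/cos(x)^(3/8)


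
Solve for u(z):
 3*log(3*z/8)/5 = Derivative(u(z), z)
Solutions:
 u(z) = C1 + 3*z*log(z)/5 - 9*z*log(2)/5 - 3*z/5 + 3*z*log(3)/5


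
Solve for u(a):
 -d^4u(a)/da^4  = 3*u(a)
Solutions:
 u(a) = (C1*sin(sqrt(2)*3^(1/4)*a/2) + C2*cos(sqrt(2)*3^(1/4)*a/2))*exp(-sqrt(2)*3^(1/4)*a/2) + (C3*sin(sqrt(2)*3^(1/4)*a/2) + C4*cos(sqrt(2)*3^(1/4)*a/2))*exp(sqrt(2)*3^(1/4)*a/2)


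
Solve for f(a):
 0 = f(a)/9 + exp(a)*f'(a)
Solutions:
 f(a) = C1*exp(exp(-a)/9)


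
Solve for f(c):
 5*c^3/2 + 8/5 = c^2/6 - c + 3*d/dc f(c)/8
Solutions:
 f(c) = C1 + 5*c^4/3 - 4*c^3/27 + 4*c^2/3 + 64*c/15


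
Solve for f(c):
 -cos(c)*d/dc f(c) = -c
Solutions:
 f(c) = C1 + Integral(c/cos(c), c)


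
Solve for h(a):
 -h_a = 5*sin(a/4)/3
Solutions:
 h(a) = C1 + 20*cos(a/4)/3


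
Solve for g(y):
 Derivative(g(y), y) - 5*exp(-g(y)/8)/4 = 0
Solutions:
 g(y) = 8*log(C1 + 5*y/32)


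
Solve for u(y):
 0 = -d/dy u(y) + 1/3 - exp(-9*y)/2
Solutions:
 u(y) = C1 + y/3 + exp(-9*y)/18


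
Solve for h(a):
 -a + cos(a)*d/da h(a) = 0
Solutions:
 h(a) = C1 + Integral(a/cos(a), a)


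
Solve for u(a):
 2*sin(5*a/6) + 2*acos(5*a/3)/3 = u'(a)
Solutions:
 u(a) = C1 + 2*a*acos(5*a/3)/3 - 2*sqrt(9 - 25*a^2)/15 - 12*cos(5*a/6)/5


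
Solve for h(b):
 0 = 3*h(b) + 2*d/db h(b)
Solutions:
 h(b) = C1*exp(-3*b/2)


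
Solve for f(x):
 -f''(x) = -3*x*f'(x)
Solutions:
 f(x) = C1 + C2*erfi(sqrt(6)*x/2)


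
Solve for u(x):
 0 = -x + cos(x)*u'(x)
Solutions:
 u(x) = C1 + Integral(x/cos(x), x)


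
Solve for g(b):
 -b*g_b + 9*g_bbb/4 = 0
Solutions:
 g(b) = C1 + Integral(C2*airyai(2^(2/3)*3^(1/3)*b/3) + C3*airybi(2^(2/3)*3^(1/3)*b/3), b)


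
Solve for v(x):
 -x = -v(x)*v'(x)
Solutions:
 v(x) = -sqrt(C1 + x^2)
 v(x) = sqrt(C1 + x^2)


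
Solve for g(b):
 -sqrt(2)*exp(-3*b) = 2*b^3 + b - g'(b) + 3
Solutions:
 g(b) = C1 + b^4/2 + b^2/2 + 3*b - sqrt(2)*exp(-3*b)/3


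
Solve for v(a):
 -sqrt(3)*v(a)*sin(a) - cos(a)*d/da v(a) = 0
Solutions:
 v(a) = C1*cos(a)^(sqrt(3))


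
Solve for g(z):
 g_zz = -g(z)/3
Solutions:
 g(z) = C1*sin(sqrt(3)*z/3) + C2*cos(sqrt(3)*z/3)


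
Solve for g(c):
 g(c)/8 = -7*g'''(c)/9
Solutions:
 g(c) = C3*exp(-21^(2/3)*c/14) + (C1*sin(3*3^(1/6)*7^(2/3)*c/28) + C2*cos(3*3^(1/6)*7^(2/3)*c/28))*exp(21^(2/3)*c/28)


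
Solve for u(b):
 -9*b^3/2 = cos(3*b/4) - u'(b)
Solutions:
 u(b) = C1 + 9*b^4/8 + 4*sin(3*b/4)/3


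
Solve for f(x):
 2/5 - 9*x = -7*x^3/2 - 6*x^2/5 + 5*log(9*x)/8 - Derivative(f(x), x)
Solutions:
 f(x) = C1 - 7*x^4/8 - 2*x^3/5 + 9*x^2/2 + 5*x*log(x)/8 - 41*x/40 + 5*x*log(3)/4


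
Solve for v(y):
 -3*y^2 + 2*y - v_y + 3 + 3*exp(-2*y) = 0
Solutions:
 v(y) = C1 - y^3 + y^2 + 3*y - 3*exp(-2*y)/2


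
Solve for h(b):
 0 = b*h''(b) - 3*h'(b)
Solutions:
 h(b) = C1 + C2*b^4


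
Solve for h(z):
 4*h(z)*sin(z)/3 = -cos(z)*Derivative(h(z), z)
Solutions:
 h(z) = C1*cos(z)^(4/3)


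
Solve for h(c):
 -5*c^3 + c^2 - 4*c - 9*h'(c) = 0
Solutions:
 h(c) = C1 - 5*c^4/36 + c^3/27 - 2*c^2/9


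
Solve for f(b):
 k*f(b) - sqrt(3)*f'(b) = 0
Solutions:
 f(b) = C1*exp(sqrt(3)*b*k/3)


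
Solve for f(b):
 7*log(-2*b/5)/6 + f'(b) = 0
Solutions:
 f(b) = C1 - 7*b*log(-b)/6 + 7*b*(-log(2) + 1 + log(5))/6


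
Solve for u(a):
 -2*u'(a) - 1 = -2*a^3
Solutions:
 u(a) = C1 + a^4/4 - a/2


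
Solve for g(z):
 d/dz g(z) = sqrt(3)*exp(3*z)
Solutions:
 g(z) = C1 + sqrt(3)*exp(3*z)/3


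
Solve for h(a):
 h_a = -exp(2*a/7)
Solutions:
 h(a) = C1 - 7*exp(2*a/7)/2


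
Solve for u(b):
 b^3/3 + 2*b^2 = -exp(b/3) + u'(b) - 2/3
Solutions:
 u(b) = C1 + b^4/12 + 2*b^3/3 + 2*b/3 + 3*exp(b/3)


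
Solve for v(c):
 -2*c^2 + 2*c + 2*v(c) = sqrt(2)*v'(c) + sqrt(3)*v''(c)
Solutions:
 v(c) = C1*exp(sqrt(6)*c*(-1 + sqrt(1 + 4*sqrt(3)))/6) + C2*exp(-sqrt(6)*c*(1 + sqrt(1 + 4*sqrt(3)))/6) + c^2 - c + sqrt(2)*c - sqrt(2)/2 + 1 + sqrt(3)


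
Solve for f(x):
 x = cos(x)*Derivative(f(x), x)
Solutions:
 f(x) = C1 + Integral(x/cos(x), x)


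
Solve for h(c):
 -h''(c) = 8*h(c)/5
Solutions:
 h(c) = C1*sin(2*sqrt(10)*c/5) + C2*cos(2*sqrt(10)*c/5)


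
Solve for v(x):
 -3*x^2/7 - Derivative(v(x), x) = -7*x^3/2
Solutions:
 v(x) = C1 + 7*x^4/8 - x^3/7


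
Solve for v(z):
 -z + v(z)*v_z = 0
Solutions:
 v(z) = -sqrt(C1 + z^2)
 v(z) = sqrt(C1 + z^2)


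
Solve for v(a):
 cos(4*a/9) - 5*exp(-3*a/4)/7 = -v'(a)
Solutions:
 v(a) = C1 - 9*sin(4*a/9)/4 - 20*exp(-3*a/4)/21


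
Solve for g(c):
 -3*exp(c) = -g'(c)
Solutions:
 g(c) = C1 + 3*exp(c)


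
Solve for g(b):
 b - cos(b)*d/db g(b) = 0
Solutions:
 g(b) = C1 + Integral(b/cos(b), b)


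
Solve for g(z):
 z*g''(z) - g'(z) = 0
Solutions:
 g(z) = C1 + C2*z^2


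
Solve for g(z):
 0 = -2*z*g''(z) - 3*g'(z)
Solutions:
 g(z) = C1 + C2/sqrt(z)


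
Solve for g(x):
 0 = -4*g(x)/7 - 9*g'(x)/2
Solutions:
 g(x) = C1*exp(-8*x/63)


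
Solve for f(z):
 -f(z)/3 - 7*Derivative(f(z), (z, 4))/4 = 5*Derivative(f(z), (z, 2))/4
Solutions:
 f(z) = (C1*sin(sqrt(2)*21^(3/4)*z*cos(atan(sqrt(111)/15)/2)/21) + C2*cos(sqrt(2)*21^(3/4)*z*cos(atan(sqrt(111)/15)/2)/21))*exp(-sqrt(2)*21^(3/4)*z*sin(atan(sqrt(111)/15)/2)/21) + (C3*sin(sqrt(2)*21^(3/4)*z*cos(atan(sqrt(111)/15)/2)/21) + C4*cos(sqrt(2)*21^(3/4)*z*cos(atan(sqrt(111)/15)/2)/21))*exp(sqrt(2)*21^(3/4)*z*sin(atan(sqrt(111)/15)/2)/21)


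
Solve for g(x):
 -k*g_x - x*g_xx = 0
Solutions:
 g(x) = C1 + x^(1 - re(k))*(C2*sin(log(x)*Abs(im(k))) + C3*cos(log(x)*im(k)))


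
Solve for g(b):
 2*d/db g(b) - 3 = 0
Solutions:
 g(b) = C1 + 3*b/2


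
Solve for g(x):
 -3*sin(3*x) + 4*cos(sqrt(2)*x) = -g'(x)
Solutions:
 g(x) = C1 - 2*sqrt(2)*sin(sqrt(2)*x) - cos(3*x)


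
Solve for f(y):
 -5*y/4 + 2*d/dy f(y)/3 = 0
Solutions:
 f(y) = C1 + 15*y^2/16


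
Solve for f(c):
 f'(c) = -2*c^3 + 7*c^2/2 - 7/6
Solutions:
 f(c) = C1 - c^4/2 + 7*c^3/6 - 7*c/6


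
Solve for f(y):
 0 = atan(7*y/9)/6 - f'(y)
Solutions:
 f(y) = C1 + y*atan(7*y/9)/6 - 3*log(49*y^2 + 81)/28


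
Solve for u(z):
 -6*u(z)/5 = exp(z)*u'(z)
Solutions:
 u(z) = C1*exp(6*exp(-z)/5)


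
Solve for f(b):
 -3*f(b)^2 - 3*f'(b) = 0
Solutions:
 f(b) = 1/(C1 + b)


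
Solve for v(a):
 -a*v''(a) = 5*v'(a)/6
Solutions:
 v(a) = C1 + C2*a^(1/6)


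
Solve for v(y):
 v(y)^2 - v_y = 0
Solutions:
 v(y) = -1/(C1 + y)


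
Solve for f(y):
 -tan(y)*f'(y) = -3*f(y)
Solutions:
 f(y) = C1*sin(y)^3


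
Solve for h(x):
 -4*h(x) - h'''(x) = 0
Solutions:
 h(x) = C3*exp(-2^(2/3)*x) + (C1*sin(2^(2/3)*sqrt(3)*x/2) + C2*cos(2^(2/3)*sqrt(3)*x/2))*exp(2^(2/3)*x/2)


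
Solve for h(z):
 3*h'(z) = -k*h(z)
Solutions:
 h(z) = C1*exp(-k*z/3)


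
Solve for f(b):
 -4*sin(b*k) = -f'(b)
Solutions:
 f(b) = C1 - 4*cos(b*k)/k


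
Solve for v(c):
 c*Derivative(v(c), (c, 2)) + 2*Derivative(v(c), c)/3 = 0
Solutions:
 v(c) = C1 + C2*c^(1/3)


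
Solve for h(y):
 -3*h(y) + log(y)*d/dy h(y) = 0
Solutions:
 h(y) = C1*exp(3*li(y))


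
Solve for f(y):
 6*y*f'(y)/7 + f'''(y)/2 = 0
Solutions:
 f(y) = C1 + Integral(C2*airyai(-12^(1/3)*7^(2/3)*y/7) + C3*airybi(-12^(1/3)*7^(2/3)*y/7), y)


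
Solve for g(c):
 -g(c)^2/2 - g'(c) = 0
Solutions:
 g(c) = 2/(C1 + c)


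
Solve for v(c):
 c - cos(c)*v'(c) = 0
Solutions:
 v(c) = C1 + Integral(c/cos(c), c)


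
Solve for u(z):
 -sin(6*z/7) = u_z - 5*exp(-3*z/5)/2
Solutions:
 u(z) = C1 + 7*cos(6*z/7)/6 - 25*exp(-3*z/5)/6


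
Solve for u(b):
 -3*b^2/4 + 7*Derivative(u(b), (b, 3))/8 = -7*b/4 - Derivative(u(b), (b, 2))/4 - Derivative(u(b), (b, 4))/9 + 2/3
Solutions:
 u(b) = C1 + C2*b + C3*exp(3*b*(-21 + sqrt(377))/16) + C4*exp(-3*b*(sqrt(377) + 21)/16) + b^4/4 - 14*b^3/3 + 49*b^2


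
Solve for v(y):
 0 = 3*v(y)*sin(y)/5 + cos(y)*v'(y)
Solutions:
 v(y) = C1*cos(y)^(3/5)


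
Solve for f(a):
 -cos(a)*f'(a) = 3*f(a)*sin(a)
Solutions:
 f(a) = C1*cos(a)^3


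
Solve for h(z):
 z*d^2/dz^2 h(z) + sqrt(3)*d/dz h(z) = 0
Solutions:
 h(z) = C1 + C2*z^(1 - sqrt(3))


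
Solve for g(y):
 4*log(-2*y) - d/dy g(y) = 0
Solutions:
 g(y) = C1 + 4*y*log(-y) + 4*y*(-1 + log(2))


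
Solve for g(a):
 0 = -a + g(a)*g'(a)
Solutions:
 g(a) = -sqrt(C1 + a^2)
 g(a) = sqrt(C1 + a^2)


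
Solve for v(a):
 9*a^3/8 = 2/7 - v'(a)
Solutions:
 v(a) = C1 - 9*a^4/32 + 2*a/7


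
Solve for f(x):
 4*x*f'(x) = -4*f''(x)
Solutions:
 f(x) = C1 + C2*erf(sqrt(2)*x/2)


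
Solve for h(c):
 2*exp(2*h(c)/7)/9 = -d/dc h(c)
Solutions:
 h(c) = 7*log(-sqrt(-1/(C1 - 2*c))) - 7*log(2) + 7*log(3) + 7*log(14)/2
 h(c) = 7*log(-1/(C1 - 2*c))/2 - 7*log(2) + 7*log(3) + 7*log(14)/2


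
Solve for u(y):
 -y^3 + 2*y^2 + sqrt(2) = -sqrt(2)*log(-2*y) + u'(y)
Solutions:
 u(y) = C1 - y^4/4 + 2*y^3/3 + sqrt(2)*y*log(-y) + sqrt(2)*y*log(2)


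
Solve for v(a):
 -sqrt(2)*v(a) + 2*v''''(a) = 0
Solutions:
 v(a) = C1*exp(-2^(7/8)*a/2) + C2*exp(2^(7/8)*a/2) + C3*sin(2^(7/8)*a/2) + C4*cos(2^(7/8)*a/2)


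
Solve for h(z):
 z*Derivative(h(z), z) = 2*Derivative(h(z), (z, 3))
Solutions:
 h(z) = C1 + Integral(C2*airyai(2^(2/3)*z/2) + C3*airybi(2^(2/3)*z/2), z)


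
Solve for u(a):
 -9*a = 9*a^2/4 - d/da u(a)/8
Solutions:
 u(a) = C1 + 6*a^3 + 36*a^2


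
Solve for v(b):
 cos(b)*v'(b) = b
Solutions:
 v(b) = C1 + Integral(b/cos(b), b)


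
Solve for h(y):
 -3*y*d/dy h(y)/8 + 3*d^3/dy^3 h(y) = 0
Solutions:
 h(y) = C1 + Integral(C2*airyai(y/2) + C3*airybi(y/2), y)


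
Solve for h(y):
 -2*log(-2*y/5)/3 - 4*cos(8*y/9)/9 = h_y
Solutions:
 h(y) = C1 - 2*y*log(-y)/3 - 2*y*log(2)/3 + 2*y/3 + 2*y*log(5)/3 - sin(8*y/9)/2


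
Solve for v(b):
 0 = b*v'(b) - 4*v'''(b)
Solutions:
 v(b) = C1 + Integral(C2*airyai(2^(1/3)*b/2) + C3*airybi(2^(1/3)*b/2), b)


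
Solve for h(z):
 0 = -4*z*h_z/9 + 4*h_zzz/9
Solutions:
 h(z) = C1 + Integral(C2*airyai(z) + C3*airybi(z), z)


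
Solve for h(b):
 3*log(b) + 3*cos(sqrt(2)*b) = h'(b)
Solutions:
 h(b) = C1 + 3*b*log(b) - 3*b + 3*sqrt(2)*sin(sqrt(2)*b)/2


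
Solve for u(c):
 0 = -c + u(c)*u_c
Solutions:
 u(c) = -sqrt(C1 + c^2)
 u(c) = sqrt(C1 + c^2)


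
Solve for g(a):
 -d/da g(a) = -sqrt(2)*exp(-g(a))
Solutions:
 g(a) = log(C1 + sqrt(2)*a)


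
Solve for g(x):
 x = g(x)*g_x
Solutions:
 g(x) = -sqrt(C1 + x^2)
 g(x) = sqrt(C1 + x^2)


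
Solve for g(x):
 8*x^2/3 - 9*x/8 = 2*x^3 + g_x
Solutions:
 g(x) = C1 - x^4/2 + 8*x^3/9 - 9*x^2/16


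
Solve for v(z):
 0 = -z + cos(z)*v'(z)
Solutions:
 v(z) = C1 + Integral(z/cos(z), z)


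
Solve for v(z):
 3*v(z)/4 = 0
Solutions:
 v(z) = 0


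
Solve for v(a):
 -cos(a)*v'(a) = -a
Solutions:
 v(a) = C1 + Integral(a/cos(a), a)


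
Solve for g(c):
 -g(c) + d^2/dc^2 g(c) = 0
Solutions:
 g(c) = C1*exp(-c) + C2*exp(c)


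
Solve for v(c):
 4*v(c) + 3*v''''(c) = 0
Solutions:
 v(c) = (C1*sin(3^(3/4)*c/3) + C2*cos(3^(3/4)*c/3))*exp(-3^(3/4)*c/3) + (C3*sin(3^(3/4)*c/3) + C4*cos(3^(3/4)*c/3))*exp(3^(3/4)*c/3)


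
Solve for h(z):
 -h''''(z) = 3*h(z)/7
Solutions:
 h(z) = (C1*sin(sqrt(2)*3^(1/4)*7^(3/4)*z/14) + C2*cos(sqrt(2)*3^(1/4)*7^(3/4)*z/14))*exp(-sqrt(2)*3^(1/4)*7^(3/4)*z/14) + (C3*sin(sqrt(2)*3^(1/4)*7^(3/4)*z/14) + C4*cos(sqrt(2)*3^(1/4)*7^(3/4)*z/14))*exp(sqrt(2)*3^(1/4)*7^(3/4)*z/14)


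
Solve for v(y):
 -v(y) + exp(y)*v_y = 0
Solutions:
 v(y) = C1*exp(-exp(-y))


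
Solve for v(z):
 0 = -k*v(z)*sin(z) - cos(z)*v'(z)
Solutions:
 v(z) = C1*exp(k*log(cos(z)))


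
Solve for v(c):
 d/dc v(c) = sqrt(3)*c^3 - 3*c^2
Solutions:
 v(c) = C1 + sqrt(3)*c^4/4 - c^3


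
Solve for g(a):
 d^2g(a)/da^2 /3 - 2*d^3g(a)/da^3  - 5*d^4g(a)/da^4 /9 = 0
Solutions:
 g(a) = C1 + C2*a + C3*exp(a*(-9 + 4*sqrt(6))/5) + C4*exp(-a*(9 + 4*sqrt(6))/5)


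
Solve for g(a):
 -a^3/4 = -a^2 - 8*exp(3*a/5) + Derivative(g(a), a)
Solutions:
 g(a) = C1 - a^4/16 + a^3/3 + 40*exp(3*a/5)/3


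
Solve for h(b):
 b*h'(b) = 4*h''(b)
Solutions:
 h(b) = C1 + C2*erfi(sqrt(2)*b/4)


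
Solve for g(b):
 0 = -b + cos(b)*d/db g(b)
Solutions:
 g(b) = C1 + Integral(b/cos(b), b)


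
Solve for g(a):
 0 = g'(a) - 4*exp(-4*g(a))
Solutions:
 g(a) = log(-I*(C1 + 16*a)^(1/4))
 g(a) = log(I*(C1 + 16*a)^(1/4))
 g(a) = log(-(C1 + 16*a)^(1/4))
 g(a) = log(C1 + 16*a)/4


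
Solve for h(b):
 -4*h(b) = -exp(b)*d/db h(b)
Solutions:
 h(b) = C1*exp(-4*exp(-b))


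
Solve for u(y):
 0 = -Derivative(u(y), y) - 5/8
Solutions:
 u(y) = C1 - 5*y/8


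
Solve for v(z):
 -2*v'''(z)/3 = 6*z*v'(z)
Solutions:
 v(z) = C1 + Integral(C2*airyai(-3^(2/3)*z) + C3*airybi(-3^(2/3)*z), z)


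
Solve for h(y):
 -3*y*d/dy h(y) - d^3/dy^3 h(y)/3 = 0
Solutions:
 h(y) = C1 + Integral(C2*airyai(-3^(2/3)*y) + C3*airybi(-3^(2/3)*y), y)


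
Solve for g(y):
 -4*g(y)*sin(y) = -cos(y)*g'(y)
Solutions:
 g(y) = C1/cos(y)^4


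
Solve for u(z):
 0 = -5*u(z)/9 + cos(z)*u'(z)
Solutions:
 u(z) = C1*(sin(z) + 1)^(5/18)/(sin(z) - 1)^(5/18)


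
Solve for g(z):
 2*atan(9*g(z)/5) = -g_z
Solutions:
 Integral(1/atan(9*_y/5), (_y, g(z))) = C1 - 2*z


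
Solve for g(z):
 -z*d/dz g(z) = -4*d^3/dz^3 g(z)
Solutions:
 g(z) = C1 + Integral(C2*airyai(2^(1/3)*z/2) + C3*airybi(2^(1/3)*z/2), z)


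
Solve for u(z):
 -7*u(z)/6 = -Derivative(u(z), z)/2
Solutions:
 u(z) = C1*exp(7*z/3)


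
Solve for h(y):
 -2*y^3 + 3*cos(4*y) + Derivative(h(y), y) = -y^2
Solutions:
 h(y) = C1 + y^4/2 - y^3/3 - 3*sin(4*y)/4


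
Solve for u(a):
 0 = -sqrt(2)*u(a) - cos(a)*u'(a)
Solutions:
 u(a) = C1*(sin(a) - 1)^(sqrt(2)/2)/(sin(a) + 1)^(sqrt(2)/2)


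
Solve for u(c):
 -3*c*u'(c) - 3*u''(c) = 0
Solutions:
 u(c) = C1 + C2*erf(sqrt(2)*c/2)


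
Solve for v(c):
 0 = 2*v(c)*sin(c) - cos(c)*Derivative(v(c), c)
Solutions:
 v(c) = C1/cos(c)^2


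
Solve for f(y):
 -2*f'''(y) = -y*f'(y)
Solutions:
 f(y) = C1 + Integral(C2*airyai(2^(2/3)*y/2) + C3*airybi(2^(2/3)*y/2), y)


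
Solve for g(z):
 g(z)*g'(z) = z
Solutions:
 g(z) = -sqrt(C1 + z^2)
 g(z) = sqrt(C1 + z^2)


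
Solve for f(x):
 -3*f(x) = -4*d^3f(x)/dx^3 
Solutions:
 f(x) = C3*exp(6^(1/3)*x/2) + (C1*sin(2^(1/3)*3^(5/6)*x/4) + C2*cos(2^(1/3)*3^(5/6)*x/4))*exp(-6^(1/3)*x/4)


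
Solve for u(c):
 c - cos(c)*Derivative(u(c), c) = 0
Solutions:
 u(c) = C1 + Integral(c/cos(c), c)


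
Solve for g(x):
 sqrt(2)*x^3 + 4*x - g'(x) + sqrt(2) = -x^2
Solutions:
 g(x) = C1 + sqrt(2)*x^4/4 + x^3/3 + 2*x^2 + sqrt(2)*x


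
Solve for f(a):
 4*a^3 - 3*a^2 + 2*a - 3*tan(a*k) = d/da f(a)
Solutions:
 f(a) = C1 + a^4 - a^3 + a^2 - 3*Piecewise((-log(cos(a*k))/k, Ne(k, 0)), (0, True))


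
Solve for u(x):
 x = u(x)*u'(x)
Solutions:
 u(x) = -sqrt(C1 + x^2)
 u(x) = sqrt(C1 + x^2)


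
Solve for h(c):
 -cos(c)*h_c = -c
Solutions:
 h(c) = C1 + Integral(c/cos(c), c)


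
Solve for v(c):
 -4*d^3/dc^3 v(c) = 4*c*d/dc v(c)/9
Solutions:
 v(c) = C1 + Integral(C2*airyai(-3^(1/3)*c/3) + C3*airybi(-3^(1/3)*c/3), c)


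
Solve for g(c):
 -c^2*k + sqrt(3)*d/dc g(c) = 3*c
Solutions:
 g(c) = C1 + sqrt(3)*c^3*k/9 + sqrt(3)*c^2/2


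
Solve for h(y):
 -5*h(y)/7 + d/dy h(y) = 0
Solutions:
 h(y) = C1*exp(5*y/7)


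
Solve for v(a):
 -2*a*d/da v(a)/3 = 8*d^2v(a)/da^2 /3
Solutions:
 v(a) = C1 + C2*erf(sqrt(2)*a/4)


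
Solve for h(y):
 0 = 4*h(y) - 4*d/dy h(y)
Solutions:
 h(y) = C1*exp(y)


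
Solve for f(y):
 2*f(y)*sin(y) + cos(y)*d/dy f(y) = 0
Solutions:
 f(y) = C1*cos(y)^2


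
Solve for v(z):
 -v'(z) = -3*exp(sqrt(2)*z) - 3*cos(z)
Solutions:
 v(z) = C1 + 3*sqrt(2)*exp(sqrt(2)*z)/2 + 3*sin(z)


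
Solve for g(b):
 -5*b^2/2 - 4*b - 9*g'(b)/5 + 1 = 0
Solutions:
 g(b) = C1 - 25*b^3/54 - 10*b^2/9 + 5*b/9


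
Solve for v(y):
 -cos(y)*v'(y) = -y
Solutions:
 v(y) = C1 + Integral(y/cos(y), y)


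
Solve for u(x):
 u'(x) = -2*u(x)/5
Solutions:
 u(x) = C1*exp(-2*x/5)


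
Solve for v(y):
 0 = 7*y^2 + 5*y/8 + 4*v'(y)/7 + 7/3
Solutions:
 v(y) = C1 - 49*y^3/12 - 35*y^2/64 - 49*y/12


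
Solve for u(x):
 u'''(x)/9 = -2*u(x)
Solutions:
 u(x) = C3*exp(x*(-18^(1/3) + 3*2^(1/3)*3^(2/3))/4)*sin(3*2^(1/3)*3^(1/6)*x/2) + C4*exp(x*(-18^(1/3) + 3*2^(1/3)*3^(2/3))/4)*cos(3*2^(1/3)*3^(1/6)*x/2) + C5*exp(-x*(18^(1/3) + 3*2^(1/3)*3^(2/3))/4) + (C1*sin(3*2^(1/3)*3^(1/6)*x/2) + C2*cos(3*2^(1/3)*3^(1/6)*x/2))*exp(18^(1/3)*x/2)


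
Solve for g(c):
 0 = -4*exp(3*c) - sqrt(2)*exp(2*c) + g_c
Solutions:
 g(c) = C1 + 4*exp(3*c)/3 + sqrt(2)*exp(2*c)/2


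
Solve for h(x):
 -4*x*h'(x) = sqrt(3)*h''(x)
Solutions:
 h(x) = C1 + C2*erf(sqrt(2)*3^(3/4)*x/3)


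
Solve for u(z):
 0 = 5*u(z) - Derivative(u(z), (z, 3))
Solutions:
 u(z) = C3*exp(5^(1/3)*z) + (C1*sin(sqrt(3)*5^(1/3)*z/2) + C2*cos(sqrt(3)*5^(1/3)*z/2))*exp(-5^(1/3)*z/2)


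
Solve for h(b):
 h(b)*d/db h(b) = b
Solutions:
 h(b) = -sqrt(C1 + b^2)
 h(b) = sqrt(C1 + b^2)


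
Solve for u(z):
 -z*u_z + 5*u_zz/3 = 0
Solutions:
 u(z) = C1 + C2*erfi(sqrt(30)*z/10)


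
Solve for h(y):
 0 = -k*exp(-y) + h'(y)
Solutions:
 h(y) = C1 - k*exp(-y)


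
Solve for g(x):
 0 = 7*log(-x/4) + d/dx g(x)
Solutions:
 g(x) = C1 - 7*x*log(-x) + 7*x*(1 + 2*log(2))


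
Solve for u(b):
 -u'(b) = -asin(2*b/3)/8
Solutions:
 u(b) = C1 + b*asin(2*b/3)/8 + sqrt(9 - 4*b^2)/16


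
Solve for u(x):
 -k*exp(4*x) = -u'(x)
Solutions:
 u(x) = C1 + k*exp(4*x)/4


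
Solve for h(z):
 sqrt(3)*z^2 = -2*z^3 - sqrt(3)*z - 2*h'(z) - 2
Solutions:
 h(z) = C1 - z^4/4 - sqrt(3)*z^3/6 - sqrt(3)*z^2/4 - z


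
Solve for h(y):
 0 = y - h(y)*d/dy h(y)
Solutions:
 h(y) = -sqrt(C1 + y^2)
 h(y) = sqrt(C1 + y^2)


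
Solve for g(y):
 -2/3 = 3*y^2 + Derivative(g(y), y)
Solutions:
 g(y) = C1 - y^3 - 2*y/3


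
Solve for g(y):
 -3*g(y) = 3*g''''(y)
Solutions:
 g(y) = (C1*sin(sqrt(2)*y/2) + C2*cos(sqrt(2)*y/2))*exp(-sqrt(2)*y/2) + (C3*sin(sqrt(2)*y/2) + C4*cos(sqrt(2)*y/2))*exp(sqrt(2)*y/2)


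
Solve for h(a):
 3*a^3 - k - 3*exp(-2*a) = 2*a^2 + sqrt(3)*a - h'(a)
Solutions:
 h(a) = C1 - 3*a^4/4 + 2*a^3/3 + sqrt(3)*a^2/2 + a*k - 3*exp(-2*a)/2


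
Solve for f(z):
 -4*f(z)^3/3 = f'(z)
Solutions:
 f(z) = -sqrt(6)*sqrt(-1/(C1 - 4*z))/2
 f(z) = sqrt(6)*sqrt(-1/(C1 - 4*z))/2


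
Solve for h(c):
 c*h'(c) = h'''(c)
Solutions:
 h(c) = C1 + Integral(C2*airyai(c) + C3*airybi(c), c)
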